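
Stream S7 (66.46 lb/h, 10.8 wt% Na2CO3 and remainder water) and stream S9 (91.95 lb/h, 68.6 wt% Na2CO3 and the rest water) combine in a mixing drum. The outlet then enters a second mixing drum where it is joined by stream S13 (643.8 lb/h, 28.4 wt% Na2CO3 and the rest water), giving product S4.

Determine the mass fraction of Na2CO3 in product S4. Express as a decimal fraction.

Overall, product flow = 802.21 lb/h.
Na2CO3 in = 66.46×0.108 + 91.95×0.686 + 643.8×0.284 = 253.09 lb/h.
Na2CO3 fraction in S4 = 0.315.

0.315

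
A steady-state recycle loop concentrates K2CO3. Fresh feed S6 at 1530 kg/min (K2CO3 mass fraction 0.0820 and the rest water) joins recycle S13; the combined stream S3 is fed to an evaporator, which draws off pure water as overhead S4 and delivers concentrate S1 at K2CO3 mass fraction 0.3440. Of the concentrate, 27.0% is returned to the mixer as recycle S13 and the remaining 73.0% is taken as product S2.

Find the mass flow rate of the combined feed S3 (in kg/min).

1665 kg/min

Overall K2CO3 balance (none leaves overhead): K2CO3 in fresh feed = K2CO3 in product, i.e. 1530×0.082 = (1−0.270)·S1·0.344.
S1 = 125.46/(0.344×0.730) = 499.6 kg/min.
Recycle S13 = 0.270×499.6 = 134.89 kg/min.
Combined feed S3 = 1530 + 134.89 = 1664.9 kg/min.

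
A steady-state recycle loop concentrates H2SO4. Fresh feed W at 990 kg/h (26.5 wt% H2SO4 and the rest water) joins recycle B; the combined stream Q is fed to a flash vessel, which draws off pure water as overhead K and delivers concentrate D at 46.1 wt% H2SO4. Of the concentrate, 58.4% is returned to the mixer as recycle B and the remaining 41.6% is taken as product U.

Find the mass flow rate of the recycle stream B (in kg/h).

Overall H2SO4 balance (none leaves overhead): H2SO4 in fresh feed = H2SO4 in product, i.e. 990×0.265 = (1−0.584)·D·0.461.
D = 262.35/(0.461×0.416) = 1368 kg/h.
Recycle B = 0.584×1368 = 798.91 kg/h.

798.9 kg/h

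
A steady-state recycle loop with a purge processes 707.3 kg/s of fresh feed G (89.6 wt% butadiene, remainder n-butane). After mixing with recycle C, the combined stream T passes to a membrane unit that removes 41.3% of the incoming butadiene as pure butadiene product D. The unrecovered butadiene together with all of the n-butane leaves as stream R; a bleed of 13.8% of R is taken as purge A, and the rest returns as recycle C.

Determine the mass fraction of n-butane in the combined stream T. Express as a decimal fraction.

0.294

n-butane enters only via G and leaves only via the purge: 707.3×0.104 = 0.138×(n-butane in R), and the membrane unit passes all n-butane, so n-butane in T = n-butane in R = 533.04 kg/s.
butadiene in T: m_A = 707.3×0.896 + (1−0.138)·(1−0.413)·m_A, so m_A = 633.74/0.4940 = 1282.9 kg/s.
T = 1282.9 + 533.04 = 1815.9 kg/s.
n-butane fraction in T = 533.04/1815.9 = 0.294.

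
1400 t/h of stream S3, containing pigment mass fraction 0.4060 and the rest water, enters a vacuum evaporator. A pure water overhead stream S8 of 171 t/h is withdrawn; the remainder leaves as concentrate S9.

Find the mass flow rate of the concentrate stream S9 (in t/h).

1229 t/h

Concentrate = 1400 − 171 = 1229 t/h.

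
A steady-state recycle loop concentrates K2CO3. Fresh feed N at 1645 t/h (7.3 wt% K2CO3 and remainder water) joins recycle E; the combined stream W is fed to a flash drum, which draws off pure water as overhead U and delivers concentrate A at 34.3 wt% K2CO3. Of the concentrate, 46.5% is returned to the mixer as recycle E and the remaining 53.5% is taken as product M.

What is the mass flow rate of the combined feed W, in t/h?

Overall K2CO3 balance (none leaves overhead): K2CO3 in fresh feed = K2CO3 in product, i.e. 1645×0.073 = (1−0.465)·A·0.343.
A = 120.08/(0.343×0.535) = 654.4 t/h.
Recycle E = 0.465×654.4 = 304.29 t/h.
Combined feed W = 1645 + 304.29 = 1949.3 t/h.

1949 t/h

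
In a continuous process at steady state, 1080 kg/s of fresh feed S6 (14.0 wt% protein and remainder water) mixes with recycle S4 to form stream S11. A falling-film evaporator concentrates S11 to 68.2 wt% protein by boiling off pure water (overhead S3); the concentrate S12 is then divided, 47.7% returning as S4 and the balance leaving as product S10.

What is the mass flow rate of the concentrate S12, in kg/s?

423.9 kg/s

Overall protein balance (none leaves overhead): protein in fresh feed = protein in product, i.e. 1080×0.140 = (1−0.477)·S12·0.682.
S12 = 151.2/(0.682×0.523) = 423.9 kg/s.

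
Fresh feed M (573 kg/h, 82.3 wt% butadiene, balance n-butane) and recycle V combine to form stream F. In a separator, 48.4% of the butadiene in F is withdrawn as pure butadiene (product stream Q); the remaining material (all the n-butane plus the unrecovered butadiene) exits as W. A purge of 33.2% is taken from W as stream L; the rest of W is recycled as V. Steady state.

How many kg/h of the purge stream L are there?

n-butane enters only via M and leaves only via the purge: 573×0.177 = 0.332×(n-butane in W), and the separator passes all n-butane, so n-butane in F = n-butane in W = 305.48 kg/h.
butadiene in F: m_A = 573×0.823 + (1−0.332)·(1−0.484)·m_A, so m_A = 471.58/0.6553 = 719.63 kg/h.
W = (1−0.484)×719.63 + 305.48 = 676.81 kg/h.
Purge L = 0.332×676.81 = 224.7 kg/h.

224.7 kg/h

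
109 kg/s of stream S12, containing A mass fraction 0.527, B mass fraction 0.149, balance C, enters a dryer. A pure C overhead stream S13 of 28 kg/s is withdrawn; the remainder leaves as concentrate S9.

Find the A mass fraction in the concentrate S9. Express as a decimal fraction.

A is not removed: 109×0.527 = 57.443 kg/s of A enters S9.
Concentrate = 109 − 28 = 81 kg/s.
Mass fraction = 57.443/81 = 0.709.

0.709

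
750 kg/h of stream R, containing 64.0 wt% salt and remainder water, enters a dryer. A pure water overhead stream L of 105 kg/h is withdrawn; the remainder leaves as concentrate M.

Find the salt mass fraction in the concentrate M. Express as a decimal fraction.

salt is not removed: 750×0.640 = 480 kg/h of salt enters M.
Concentrate = 750 − 105 = 645 kg/h.
Mass fraction = 480/645 = 0.744.

0.744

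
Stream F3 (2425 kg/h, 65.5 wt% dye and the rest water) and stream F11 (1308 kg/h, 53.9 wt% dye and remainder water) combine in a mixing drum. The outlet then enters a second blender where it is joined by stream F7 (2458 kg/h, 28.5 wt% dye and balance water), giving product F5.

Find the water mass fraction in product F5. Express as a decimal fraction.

0.516

Overall, product flow = 6191 kg/h.
water in = 2425×0.345 + 1308×0.461 + 2458×0.715 = 3197.1 kg/h.
water fraction in F5 = 0.516.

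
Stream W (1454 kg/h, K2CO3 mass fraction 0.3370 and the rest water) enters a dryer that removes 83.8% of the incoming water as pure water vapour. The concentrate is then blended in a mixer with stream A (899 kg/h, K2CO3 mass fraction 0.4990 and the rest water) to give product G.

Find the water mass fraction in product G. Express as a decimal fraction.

Vapour removed = 0.838×0.663×1454 = 807.83 kg/h; concentrate = 646.17 kg/h.
water reaching the mixer = 156.17 (from concentrate) + 899×0.501 = 606.57 kg/h.
Product flow = 646.17 + 899 = 1545.2 kg/h; water fraction = 0.3926.

0.3926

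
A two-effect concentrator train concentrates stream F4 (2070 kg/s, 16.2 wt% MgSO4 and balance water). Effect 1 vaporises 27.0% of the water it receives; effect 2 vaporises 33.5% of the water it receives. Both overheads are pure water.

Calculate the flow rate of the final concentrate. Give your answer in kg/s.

water in feed = 2070×0.838 = 1734.7 kg/s.
After stage 1: water left = (1−0.270)×1734.7 = 1266.3; stream total = 1601.6 kg/s.
After stage 2: water left = (1−0.335)×1266.3 = 842.09; final concentrate = 1177.4 kg/s.

1177 kg/s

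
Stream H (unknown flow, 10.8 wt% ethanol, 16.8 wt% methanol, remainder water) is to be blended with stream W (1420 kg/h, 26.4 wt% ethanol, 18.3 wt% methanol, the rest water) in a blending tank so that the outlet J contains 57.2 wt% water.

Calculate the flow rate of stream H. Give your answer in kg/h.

Let H be the unknown flow. Total out = 1420 + H.
water balance: 785.26 + 0.724·H = 0.572·(1420 + H)
(0.724 − 0.572)·H = 0.572×1420 − 785.26 = 26.98
H = 26.98 / 0.152 = 177.5 kg/h

177.5 kg/h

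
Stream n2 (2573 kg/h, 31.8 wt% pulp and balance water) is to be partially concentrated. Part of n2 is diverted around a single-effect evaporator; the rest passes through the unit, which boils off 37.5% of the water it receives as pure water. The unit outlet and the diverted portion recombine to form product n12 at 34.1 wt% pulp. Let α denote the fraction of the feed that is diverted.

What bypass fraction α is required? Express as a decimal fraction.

0.736

All 2573×0.318 = 818.21 kg/h of pulp reaches n12, so n12 = 818.21/0.341 = 2399.5 kg/h and vapour = 173.55 kg/h.
The evaporator receives (1−α)·2573 of feed at 0.682 water and removes 0.375 of that water:
0.375×0.682×(1−α)×2573 = 173.55
(1−α) = 173.55/658.04 = 0.2637;  α = 0.7363.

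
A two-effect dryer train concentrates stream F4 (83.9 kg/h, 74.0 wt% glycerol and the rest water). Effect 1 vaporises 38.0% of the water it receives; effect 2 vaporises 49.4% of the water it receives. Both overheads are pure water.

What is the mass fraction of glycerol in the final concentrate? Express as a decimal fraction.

0.901

water in feed = 83.9×0.260 = 21.814 kg/h.
After stage 1: water left = (1−0.380)×21.814 = 13.525; stream total = 75.611 kg/h.
After stage 2: water left = (1−0.494)×13.525 = 6.8435; final concentrate = 68.929 kg/h.
glycerol fraction = 62.086/68.929 = 0.901.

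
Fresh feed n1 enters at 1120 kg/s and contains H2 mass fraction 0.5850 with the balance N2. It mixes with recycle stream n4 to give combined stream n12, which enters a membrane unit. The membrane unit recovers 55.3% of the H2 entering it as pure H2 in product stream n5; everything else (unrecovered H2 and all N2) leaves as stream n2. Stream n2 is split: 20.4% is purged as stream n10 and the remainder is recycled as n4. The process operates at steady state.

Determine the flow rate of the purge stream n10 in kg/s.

N2 enters only via n1 and leaves only via the purge: 1120×0.415 = 0.204×(N2 in n2), and the membrane unit passes all N2, so N2 in n12 = N2 in n2 = 2278.4 kg/s.
H2 in n12: m_A = 1120×0.585 + (1−0.204)·(1−0.553)·m_A, so m_A = 655.2/0.6442 = 1017.1 kg/s.
n2 = (1−0.553)×1017.1 + 2278.4 = 2733.1 kg/s.
Purge n10 = 0.204×2733.1 = 557.55 kg/s.

557.5 kg/s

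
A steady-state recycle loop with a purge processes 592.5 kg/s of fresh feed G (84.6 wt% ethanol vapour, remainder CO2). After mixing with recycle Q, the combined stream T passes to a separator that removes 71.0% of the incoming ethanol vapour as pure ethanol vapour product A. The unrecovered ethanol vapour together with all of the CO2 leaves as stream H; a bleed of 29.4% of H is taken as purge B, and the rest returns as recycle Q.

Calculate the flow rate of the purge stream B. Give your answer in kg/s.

CO2 enters only via G and leaves only via the purge: 592.5×0.154 = 0.294×(CO2 in H), and the separator passes all CO2, so CO2 in T = CO2 in H = 310.36 kg/s.
ethanol vapour in T: m_A = 592.5×0.846 + (1−0.294)·(1−0.710)·m_A, so m_A = 501.25/0.7953 = 630.3 kg/s.
H = (1−0.710)×630.3 + 310.36 = 493.15 kg/s.
Purge B = 0.294×493.15 = 144.98 kg/s.

145 kg/s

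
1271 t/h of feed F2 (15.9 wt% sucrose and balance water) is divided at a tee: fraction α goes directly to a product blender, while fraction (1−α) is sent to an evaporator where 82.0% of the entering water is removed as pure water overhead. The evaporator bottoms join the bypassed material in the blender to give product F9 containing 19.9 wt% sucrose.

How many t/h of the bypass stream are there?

900.5 t/h

All 1271×0.159 = 202.09 t/h of sucrose reaches F9, so F9 = 202.09/0.199 = 1015.5 t/h and vapour = 255.48 t/h.
The evaporator receives (1−α)·1271 of feed at 0.841 water and removes 0.820 of that water:
0.820×0.841×(1−α)×1271 = 255.48
(1−α) = 255.48/876.51 = 0.2915;  α = 0.7085.
Bypass flow = 0.7085×1271 = 900.54 t/h.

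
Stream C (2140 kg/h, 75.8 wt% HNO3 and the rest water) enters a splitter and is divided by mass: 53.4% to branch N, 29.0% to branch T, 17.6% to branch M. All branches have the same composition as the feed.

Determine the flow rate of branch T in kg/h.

620.6 kg/h

Branch T flow = 0.290×2140 = 620.6 kg/h.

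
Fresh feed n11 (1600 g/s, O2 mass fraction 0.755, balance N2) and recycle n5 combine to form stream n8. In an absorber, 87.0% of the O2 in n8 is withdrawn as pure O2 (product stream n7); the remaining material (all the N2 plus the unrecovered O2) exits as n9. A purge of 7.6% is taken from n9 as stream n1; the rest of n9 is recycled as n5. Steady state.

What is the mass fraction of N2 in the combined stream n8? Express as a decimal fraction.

0.790

N2 enters only via n11 and leaves only via the purge: 1600×0.245 = 0.076×(N2 in n9), and the absorber passes all N2, so N2 in n8 = N2 in n9 = 5157.9 g/s.
O2 in n8: m_A = 1600×0.755 + (1−0.076)·(1−0.870)·m_A, so m_A = 1208/0.8799 = 1372.9 g/s.
n8 = 1372.9 + 5157.9 = 6530.8 g/s.
N2 fraction in n8 = 5157.9/6530.8 = 0.790.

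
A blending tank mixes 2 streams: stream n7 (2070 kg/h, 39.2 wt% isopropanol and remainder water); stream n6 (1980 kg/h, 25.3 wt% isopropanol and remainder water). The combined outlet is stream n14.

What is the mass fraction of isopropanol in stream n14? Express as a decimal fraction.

Total flow out = 2070 + 1980 = 4050 kg/h.
isopropanol in = 2070×0.392 + 1980×0.253 = 1312.4 kg/h.
isopropanol mass fraction in n14 = 1312.4/4050 = 0.3240.

0.3240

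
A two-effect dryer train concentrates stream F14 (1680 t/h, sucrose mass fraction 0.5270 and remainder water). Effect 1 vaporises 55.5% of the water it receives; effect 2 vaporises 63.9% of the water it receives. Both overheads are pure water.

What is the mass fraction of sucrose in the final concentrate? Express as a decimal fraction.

water in feed = 1680×0.473 = 794.64 t/h.
After stage 1: water left = (1−0.555)×794.64 = 353.61; stream total = 1239 t/h.
After stage 2: water left = (1−0.639)×353.61 = 127.65; final concentrate = 1013 t/h.
sucrose fraction = 885.36/1013 = 0.8740.

0.8740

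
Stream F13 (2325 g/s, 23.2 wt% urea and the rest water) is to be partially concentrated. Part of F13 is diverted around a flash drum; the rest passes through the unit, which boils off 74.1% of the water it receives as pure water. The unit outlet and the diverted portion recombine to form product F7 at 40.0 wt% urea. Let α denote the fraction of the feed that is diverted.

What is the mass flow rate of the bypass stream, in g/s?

All 2325×0.232 = 539.4 g/s of urea reaches F7, so F7 = 539.4/0.400 = 1348.5 g/s and vapour = 976.5 g/s.
The evaporator receives (1−α)·2325 of feed at 0.768 water and removes 0.741 of that water:
0.741×0.768×(1−α)×2325 = 976.5
(1−α) = 976.5/1323.1 = 0.7380;  α = 0.2620.
Bypass flow = 0.2620×2325 = 609.1 g/s.

609.1 g/s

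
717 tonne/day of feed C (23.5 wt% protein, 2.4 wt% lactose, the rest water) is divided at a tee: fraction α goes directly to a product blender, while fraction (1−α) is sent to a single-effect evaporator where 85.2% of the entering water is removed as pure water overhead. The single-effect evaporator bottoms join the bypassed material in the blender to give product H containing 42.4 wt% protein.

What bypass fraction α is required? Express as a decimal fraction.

0.294

All 717×0.235 = 168.5 tonne/day of protein reaches H, so H = 168.5/0.424 = 397.39 tonne/day and vapour = 319.61 tonne/day.
The evaporator receives (1−α)·717 of feed at 0.741 water and removes 0.852 of that water:
0.852×0.741×(1−α)×717 = 319.61
(1−α) = 319.61/452.67 = 0.7061;  α = 0.2939.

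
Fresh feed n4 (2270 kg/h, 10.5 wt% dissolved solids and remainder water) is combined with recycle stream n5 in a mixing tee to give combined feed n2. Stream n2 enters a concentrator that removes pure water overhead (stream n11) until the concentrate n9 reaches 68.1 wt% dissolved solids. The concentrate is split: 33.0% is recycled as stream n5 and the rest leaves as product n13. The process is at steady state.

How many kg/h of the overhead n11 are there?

1920 kg/h

Overall dissolved solids balance (none leaves overhead): dissolved solids in fresh feed = dissolved solids in product, i.e. 2270×0.105 = (1−0.330)·n9·0.681.
n9 = 238.35/(0.681×0.670) = 522.39 kg/h.
Recycle n5 = 0.330×522.39 = 172.39 kg/h.
Combined feed n2 = 2270 + 172.39 = 2442.4 kg/h.
Overhead n11 = n2 − n9 = 2442.4 − 522.39 = 1920 kg/h.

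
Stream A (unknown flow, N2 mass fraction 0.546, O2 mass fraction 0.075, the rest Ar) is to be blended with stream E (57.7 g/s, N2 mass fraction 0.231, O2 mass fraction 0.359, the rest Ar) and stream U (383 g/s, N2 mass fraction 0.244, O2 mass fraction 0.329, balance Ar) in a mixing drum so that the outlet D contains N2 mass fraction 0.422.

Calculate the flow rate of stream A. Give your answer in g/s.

Let A be the unknown flow. Total out = 440.7 + A.
N2 balance: 106.78 + 0.546·A = 0.422·(440.7 + A)
(0.546 − 0.422)·A = 0.422×440.7 − 106.78 = 79.195
A = 79.195 / 0.124 = 638.67 g/s

638.7 g/s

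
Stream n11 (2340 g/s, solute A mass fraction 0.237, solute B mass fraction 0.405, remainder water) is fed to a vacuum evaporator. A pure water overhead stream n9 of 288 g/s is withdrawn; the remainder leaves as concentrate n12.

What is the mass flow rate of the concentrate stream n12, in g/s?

2052 g/s

Concentrate = 2340 − 288 = 2052 g/s.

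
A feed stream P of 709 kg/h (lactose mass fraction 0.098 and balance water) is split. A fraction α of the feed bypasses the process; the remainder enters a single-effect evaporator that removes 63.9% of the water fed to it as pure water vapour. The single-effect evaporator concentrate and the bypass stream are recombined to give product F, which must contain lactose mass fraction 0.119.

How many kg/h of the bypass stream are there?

491.9 kg/h

All 709×0.098 = 69.482 kg/h of lactose reaches F, so F = 69.482/0.119 = 583.88 kg/h and vapour = 125.12 kg/h.
The evaporator receives (1−α)·709 of feed at 0.902 water and removes 0.639 of that water:
0.639×0.902×(1−α)×709 = 125.12
(1−α) = 125.12/408.65 = 0.3062;  α = 0.6938.
Bypass flow = 0.6938×709 = 491.92 kg/h.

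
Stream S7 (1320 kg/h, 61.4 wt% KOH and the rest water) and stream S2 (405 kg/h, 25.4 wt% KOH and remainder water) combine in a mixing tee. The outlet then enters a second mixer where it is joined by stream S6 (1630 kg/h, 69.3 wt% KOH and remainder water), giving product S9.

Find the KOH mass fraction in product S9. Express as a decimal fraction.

0.609

Overall, product flow = 3355 kg/h.
KOH in = 1320×0.614 + 405×0.254 + 1630×0.693 = 2042.9 kg/h.
KOH fraction in S9 = 0.609.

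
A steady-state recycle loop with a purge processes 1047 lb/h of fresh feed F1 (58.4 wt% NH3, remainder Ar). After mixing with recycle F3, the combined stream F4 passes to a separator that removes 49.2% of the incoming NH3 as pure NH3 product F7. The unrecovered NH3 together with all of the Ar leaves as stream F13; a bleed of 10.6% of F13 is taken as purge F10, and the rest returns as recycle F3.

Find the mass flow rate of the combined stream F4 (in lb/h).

Ar enters only via F1 and leaves only via the purge: 1047×0.416 = 0.106×(Ar in F13), and the separator passes all Ar, so Ar in F4 = Ar in F13 = 4109 lb/h.
NH3 in F4: m_A = 1047×0.584 + (1−0.106)·(1−0.492)·m_A, so m_A = 611.45/0.5458 = 1120.2 lb/h.
F4 = 1120.2 + 4109 = 5229.2 lb/h.

5229 lb/h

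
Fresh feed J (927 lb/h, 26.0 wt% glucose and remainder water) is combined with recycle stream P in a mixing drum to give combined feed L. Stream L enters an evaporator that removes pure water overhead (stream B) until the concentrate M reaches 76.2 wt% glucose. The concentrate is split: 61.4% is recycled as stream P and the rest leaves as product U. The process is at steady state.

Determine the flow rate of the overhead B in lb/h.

Overall glucose balance (none leaves overhead): glucose in fresh feed = glucose in product, i.e. 927×0.260 = (1−0.614)·M·0.762.
M = 241.02/(0.762×0.386) = 819.43 lb/h.
Recycle P = 0.614×819.43 = 503.13 lb/h.
Combined feed L = 927 + 503.13 = 1430.1 lb/h.
Overhead B = L − M = 1430.1 − 819.43 = 610.7 lb/h.

610.7 lb/h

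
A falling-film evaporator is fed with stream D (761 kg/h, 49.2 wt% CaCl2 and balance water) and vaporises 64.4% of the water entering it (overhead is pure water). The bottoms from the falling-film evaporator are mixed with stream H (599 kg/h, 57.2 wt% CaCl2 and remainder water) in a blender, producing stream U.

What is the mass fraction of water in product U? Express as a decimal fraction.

Vapour removed = 0.644×0.508×761 = 248.96 kg/h; concentrate = 512.04 kg/h.
water reaching the mixer = 137.63 (from concentrate) + 599×0.428 = 394 kg/h.
Product flow = 512.04 + 599 = 1111 kg/h; water fraction = 0.355.

0.355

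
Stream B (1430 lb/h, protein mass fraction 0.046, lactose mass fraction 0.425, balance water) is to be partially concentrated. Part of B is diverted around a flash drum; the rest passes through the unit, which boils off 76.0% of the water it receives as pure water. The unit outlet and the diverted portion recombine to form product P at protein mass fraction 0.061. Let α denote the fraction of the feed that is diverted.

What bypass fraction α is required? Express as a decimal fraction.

0.388

All 1430×0.046 = 65.78 lb/h of protein reaches P, so P = 65.78/0.061 = 1078.4 lb/h and vapour = 351.64 lb/h.
The evaporator receives (1−α)·1430 of feed at 0.529 water and removes 0.760 of that water:
0.760×0.529×(1−α)×1430 = 351.64
(1−α) = 351.64/574.92 = 0.6116;  α = 0.3884.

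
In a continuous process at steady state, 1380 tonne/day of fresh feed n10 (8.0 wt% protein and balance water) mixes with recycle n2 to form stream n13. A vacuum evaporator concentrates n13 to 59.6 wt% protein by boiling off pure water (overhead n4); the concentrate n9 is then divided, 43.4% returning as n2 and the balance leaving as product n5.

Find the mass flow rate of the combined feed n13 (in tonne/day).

1522 tonne/day

Overall protein balance (none leaves overhead): protein in fresh feed = protein in product, i.e. 1380×0.080 = (1−0.434)·n9·0.596.
n9 = 110.4/(0.596×0.566) = 327.27 tonne/day.
Recycle n2 = 0.434×327.27 = 142.04 tonne/day.
Combined feed n13 = 1380 + 142.04 = 1522 tonne/day.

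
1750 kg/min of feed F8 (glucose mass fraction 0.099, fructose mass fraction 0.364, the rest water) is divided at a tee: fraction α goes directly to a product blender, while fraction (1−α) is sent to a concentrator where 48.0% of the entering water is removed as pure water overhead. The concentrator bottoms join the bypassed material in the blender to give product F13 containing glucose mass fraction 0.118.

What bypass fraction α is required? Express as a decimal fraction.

0.375

All 1750×0.099 = 173.25 kg/min of glucose reaches F13, so F13 = 173.25/0.118 = 1468.2 kg/min and vapour = 281.78 kg/min.
The evaporator receives (1−α)·1750 of feed at 0.537 water and removes 0.480 of that water:
0.480×0.537×(1−α)×1750 = 281.78
(1−α) = 281.78/451.08 = 0.6247;  α = 0.3753.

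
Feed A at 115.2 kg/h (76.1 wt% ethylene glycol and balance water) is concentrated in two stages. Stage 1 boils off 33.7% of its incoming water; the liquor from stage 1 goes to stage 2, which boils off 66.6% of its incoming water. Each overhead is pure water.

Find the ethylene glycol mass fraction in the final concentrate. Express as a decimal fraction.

water in feed = 115.2×0.239 = 27.533 kg/h.
After stage 1: water left = (1−0.337)×27.533 = 18.254; stream total = 105.92 kg/h.
After stage 2: water left = (1−0.666)×18.254 = 6.0969; final concentrate = 93.764 kg/h.
ethylene glycol fraction = 87.667/93.764 = 0.935.

0.935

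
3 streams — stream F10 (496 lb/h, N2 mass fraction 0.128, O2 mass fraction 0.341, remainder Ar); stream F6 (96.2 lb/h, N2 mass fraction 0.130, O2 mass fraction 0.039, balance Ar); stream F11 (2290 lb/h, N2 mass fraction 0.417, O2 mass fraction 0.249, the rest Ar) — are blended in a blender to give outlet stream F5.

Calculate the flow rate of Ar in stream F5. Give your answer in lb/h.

1108 lb/h

Ar out = Ar in = 496×0.531 + 96.2×0.831 + 2290×0.334 = 1108.2 lb/h.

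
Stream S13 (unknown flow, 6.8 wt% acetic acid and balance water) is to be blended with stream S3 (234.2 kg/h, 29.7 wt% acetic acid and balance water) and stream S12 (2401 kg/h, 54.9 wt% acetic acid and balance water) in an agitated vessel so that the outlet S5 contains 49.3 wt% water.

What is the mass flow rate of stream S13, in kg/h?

117.7 kg/h

Let S13 be the unknown flow. Total out = 2635.2 + S13.
water balance: 1247.5 + 0.932·S13 = 0.493·(2635.2 + S13)
(0.932 − 0.493)·S13 = 0.493×2635.2 − 1247.5 = 51.66
S13 = 51.66 / 0.439 = 117.68 kg/h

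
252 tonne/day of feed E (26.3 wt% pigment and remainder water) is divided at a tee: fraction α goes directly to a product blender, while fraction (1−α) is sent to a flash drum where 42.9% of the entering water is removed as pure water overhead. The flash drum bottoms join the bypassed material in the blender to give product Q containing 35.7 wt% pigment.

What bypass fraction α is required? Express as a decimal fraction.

All 252×0.263 = 66.276 tonne/day of pigment reaches Q, so Q = 66.276/0.357 = 185.65 tonne/day and vapour = 66.353 tonne/day.
The evaporator receives (1−α)·252 of feed at 0.737 water and removes 0.429 of that water:
0.429×0.737×(1−α)×252 = 66.353
(1−α) = 66.353/79.676 = 0.8328;  α = 0.1672.

0.167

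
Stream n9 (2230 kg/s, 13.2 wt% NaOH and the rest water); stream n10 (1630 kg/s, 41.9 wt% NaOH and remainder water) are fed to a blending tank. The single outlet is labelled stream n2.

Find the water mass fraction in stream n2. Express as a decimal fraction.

0.7468

Total flow out = 2230 + 1630 = 3860 kg/s.
water in = 2230×0.868 + 1630×0.581 = 2882.7 kg/s.
water mass fraction in n2 = 2882.7/3860 = 0.7468.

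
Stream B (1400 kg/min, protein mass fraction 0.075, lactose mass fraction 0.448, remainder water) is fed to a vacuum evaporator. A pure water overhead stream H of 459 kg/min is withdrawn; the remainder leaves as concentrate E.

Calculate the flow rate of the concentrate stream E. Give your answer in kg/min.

Concentrate = 1400 − 459 = 941 kg/min.

941 kg/min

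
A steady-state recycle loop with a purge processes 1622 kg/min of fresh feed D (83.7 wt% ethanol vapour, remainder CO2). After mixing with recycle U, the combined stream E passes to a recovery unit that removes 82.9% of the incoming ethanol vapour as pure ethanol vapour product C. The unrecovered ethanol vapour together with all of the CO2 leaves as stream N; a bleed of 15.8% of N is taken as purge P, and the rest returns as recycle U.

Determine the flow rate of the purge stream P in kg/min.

CO2 enters only via D and leaves only via the purge: 1622×0.163 = 0.158×(CO2 in N), and the recovery unit passes all CO2, so CO2 in E = CO2 in N = 1673.3 kg/min.
ethanol vapour in E: m_A = 1622×0.837 + (1−0.158)·(1−0.829)·m_A, so m_A = 1357.6/0.8560 = 1586 kg/min.
N = (1−0.829)×1586 + 1673.3 = 1944.5 kg/min.
Purge P = 0.158×1944.5 = 307.24 kg/min.

307.2 kg/min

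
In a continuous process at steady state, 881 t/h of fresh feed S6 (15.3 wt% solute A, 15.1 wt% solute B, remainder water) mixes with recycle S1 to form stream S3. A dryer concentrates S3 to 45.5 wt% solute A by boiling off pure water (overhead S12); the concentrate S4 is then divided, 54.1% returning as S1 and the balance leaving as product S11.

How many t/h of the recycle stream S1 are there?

Overall solute A balance (none leaves overhead): solute A in fresh feed = solute A in product, i.e. 881×0.153 = (1−0.541)·S4·0.455.
S4 = 134.79/(0.455×0.459) = 645.42 t/h.
Recycle S1 = 0.541×645.42 = 349.17 t/h.

349.2 t/h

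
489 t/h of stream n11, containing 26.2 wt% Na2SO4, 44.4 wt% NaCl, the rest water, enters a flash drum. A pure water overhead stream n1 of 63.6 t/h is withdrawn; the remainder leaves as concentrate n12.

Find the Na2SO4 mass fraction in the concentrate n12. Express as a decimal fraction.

0.301

Na2SO4 is not removed: 489×0.262 = 128.12 t/h of Na2SO4 enters n12.
Concentrate = 489 − 63.6 = 425.4 t/h.
Mass fraction = 128.12/425.4 = 0.301.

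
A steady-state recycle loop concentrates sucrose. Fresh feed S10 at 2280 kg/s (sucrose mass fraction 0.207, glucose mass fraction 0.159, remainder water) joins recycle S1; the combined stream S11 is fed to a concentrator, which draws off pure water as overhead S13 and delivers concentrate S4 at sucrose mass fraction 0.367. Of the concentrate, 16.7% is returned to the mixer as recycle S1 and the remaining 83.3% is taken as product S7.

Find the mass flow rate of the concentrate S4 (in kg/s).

Overall sucrose balance (none leaves overhead): sucrose in fresh feed = sucrose in product, i.e. 2280×0.207 = (1−0.167)·S4·0.367.
S4 = 471.96/(0.367×0.833) = 1543.8 kg/s.

1544 kg/s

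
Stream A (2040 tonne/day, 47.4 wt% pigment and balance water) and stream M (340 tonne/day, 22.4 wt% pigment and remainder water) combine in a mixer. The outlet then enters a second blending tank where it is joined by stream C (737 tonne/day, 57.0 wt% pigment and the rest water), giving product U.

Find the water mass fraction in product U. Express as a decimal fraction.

0.531

Overall, product flow = 3117 tonne/day.
water in = 2040×0.526 + 340×0.776 + 737×0.430 = 1653.8 tonne/day.
water fraction in U = 0.531.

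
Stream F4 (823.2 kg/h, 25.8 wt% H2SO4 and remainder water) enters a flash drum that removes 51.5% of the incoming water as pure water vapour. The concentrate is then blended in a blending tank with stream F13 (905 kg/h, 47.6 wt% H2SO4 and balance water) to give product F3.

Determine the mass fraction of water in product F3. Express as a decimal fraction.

0.5450

Vapour removed = 0.515×0.742×823.2 = 314.57 kg/h; concentrate = 508.63 kg/h.
water reaching the mixer = 296.24 (from concentrate) + 905×0.524 = 770.46 kg/h.
Product flow = 508.63 + 905 = 1413.6 kg/h; water fraction = 0.5450.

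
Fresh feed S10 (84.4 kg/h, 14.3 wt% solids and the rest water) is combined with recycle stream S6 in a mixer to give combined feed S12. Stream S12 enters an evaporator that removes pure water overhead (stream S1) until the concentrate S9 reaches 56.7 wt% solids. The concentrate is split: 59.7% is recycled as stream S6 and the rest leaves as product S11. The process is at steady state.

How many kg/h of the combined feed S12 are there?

Overall solids balance (none leaves overhead): solids in fresh feed = solids in product, i.e. 84.4×0.143 = (1−0.597)·S9·0.567.
S9 = 12.069/(0.567×0.403) = 52.819 kg/h.
Recycle S6 = 0.597×52.819 = 31.533 kg/h.
Combined feed S12 = 84.4 + 31.533 = 115.93 kg/h.

115.9 kg/h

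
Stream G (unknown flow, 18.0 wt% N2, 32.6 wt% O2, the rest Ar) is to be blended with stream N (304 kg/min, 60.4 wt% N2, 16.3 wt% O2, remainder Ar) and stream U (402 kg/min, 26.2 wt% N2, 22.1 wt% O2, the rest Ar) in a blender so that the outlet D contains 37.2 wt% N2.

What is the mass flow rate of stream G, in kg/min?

Let G be the unknown flow. Total out = 706 + G.
N2 balance: 288.94 + 0.180·G = 0.372·(706 + G)
(0.180 − 0.372)·G = 0.372×706 − 288.94 = -26.308
G = -26.308 / -0.192 = 137.02 kg/min

137 kg/min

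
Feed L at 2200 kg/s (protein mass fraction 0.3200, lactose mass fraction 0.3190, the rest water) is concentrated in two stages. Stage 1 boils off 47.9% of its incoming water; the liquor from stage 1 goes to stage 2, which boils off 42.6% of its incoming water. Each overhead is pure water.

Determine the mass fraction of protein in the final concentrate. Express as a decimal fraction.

0.4284

water in feed = 2200×0.361 = 794.2 kg/s.
After stage 1: water left = (1−0.479)×794.2 = 413.78; stream total = 1819.6 kg/s.
After stage 2: water left = (1−0.426)×413.78 = 237.51; final concentrate = 1643.3 kg/s.
protein fraction = 704/1643.3 = 0.4284.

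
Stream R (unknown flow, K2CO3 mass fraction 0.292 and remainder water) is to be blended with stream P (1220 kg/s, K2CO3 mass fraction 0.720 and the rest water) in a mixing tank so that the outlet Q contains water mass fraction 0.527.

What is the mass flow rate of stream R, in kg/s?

Let R be the unknown flow. Total out = 1220 + R.
water balance: 341.6 + 0.708·R = 0.527·(1220 + R)
(0.708 − 0.527)·R = 0.527×1220 − 341.6 = 301.34
R = 301.34 / 0.181 = 1664.9 kg/s

1665 kg/s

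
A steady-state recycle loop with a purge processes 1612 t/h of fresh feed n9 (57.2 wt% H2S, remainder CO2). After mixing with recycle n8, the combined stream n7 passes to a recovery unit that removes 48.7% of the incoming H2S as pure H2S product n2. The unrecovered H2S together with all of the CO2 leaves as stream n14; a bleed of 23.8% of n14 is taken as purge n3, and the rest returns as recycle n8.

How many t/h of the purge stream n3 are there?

CO2 enters only via n9 and leaves only via the purge: 1612×0.428 = 0.238×(CO2 in n14), and the recovery unit passes all CO2, so CO2 in n7 = CO2 in n14 = 2898.9 t/h.
H2S in n7: m_A = 1612×0.572 + (1−0.238)·(1−0.487)·m_A, so m_A = 922.06/0.6091 = 1513.8 t/h.
n14 = (1−0.487)×1513.8 + 2898.9 = 3675.5 t/h.
Purge n3 = 0.238×3675.5 = 874.77 t/h.

874.8 t/h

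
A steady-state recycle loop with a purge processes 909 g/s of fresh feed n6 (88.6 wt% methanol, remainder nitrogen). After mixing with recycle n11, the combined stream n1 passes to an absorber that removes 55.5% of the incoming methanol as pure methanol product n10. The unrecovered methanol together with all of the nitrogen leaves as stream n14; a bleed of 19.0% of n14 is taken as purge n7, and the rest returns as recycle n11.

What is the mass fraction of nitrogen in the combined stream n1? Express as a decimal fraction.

nitrogen enters only via n6 and leaves only via the purge: 909×0.114 = 0.190×(nitrogen in n14), and the absorber passes all nitrogen, so nitrogen in n1 = nitrogen in n14 = 545.4 g/s.
methanol in n1: m_A = 909×0.886 + (1−0.190)·(1−0.555)·m_A, so m_A = 805.37/0.6396 = 1259.3 g/s.
n1 = 1259.3 + 545.4 = 1804.7 g/s.
nitrogen fraction in n1 = 545.4/1804.7 = 0.302.

0.302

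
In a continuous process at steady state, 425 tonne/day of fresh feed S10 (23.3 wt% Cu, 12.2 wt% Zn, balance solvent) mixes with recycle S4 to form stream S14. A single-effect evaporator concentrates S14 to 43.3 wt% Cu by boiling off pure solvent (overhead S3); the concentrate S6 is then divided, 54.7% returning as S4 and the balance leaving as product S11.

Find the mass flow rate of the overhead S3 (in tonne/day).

Overall Cu balance (none leaves overhead): Cu in fresh feed = Cu in product, i.e. 425×0.233 = (1−0.547)·S6·0.433.
S6 = 99.025/(0.433×0.453) = 504.85 tonne/day.
Recycle S4 = 0.547×504.85 = 276.15 tonne/day.
Combined feed S14 = 425 + 276.15 = 701.15 tonne/day.
Overhead S3 = S14 − S6 = 701.15 − 504.85 = 196.3 tonne/day.

196.3 tonne/day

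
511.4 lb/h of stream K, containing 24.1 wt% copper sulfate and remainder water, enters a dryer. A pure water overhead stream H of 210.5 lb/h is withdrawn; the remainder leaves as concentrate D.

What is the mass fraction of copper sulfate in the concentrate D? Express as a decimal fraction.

0.410

copper sulfate is not removed: 511.4×0.241 = 123.25 lb/h of copper sulfate enters D.
Concentrate = 511.4 − 210.5 = 300.9 lb/h.
Mass fraction = 123.25/300.9 = 0.410.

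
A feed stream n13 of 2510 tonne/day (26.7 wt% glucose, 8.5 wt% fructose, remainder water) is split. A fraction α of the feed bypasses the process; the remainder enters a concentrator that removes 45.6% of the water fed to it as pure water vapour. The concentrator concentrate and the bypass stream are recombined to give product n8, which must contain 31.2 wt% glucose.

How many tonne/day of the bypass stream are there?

1285 tonne/day

All 2510×0.267 = 670.17 tonne/day of glucose reaches n8, so n8 = 670.17/0.312 = 2148 tonne/day and vapour = 362.02 tonne/day.
The evaporator receives (1−α)·2510 of feed at 0.648 water and removes 0.456 of that water:
0.456×0.648×(1−α)×2510 = 362.02
(1−α) = 362.02/741.67 = 0.4881;  α = 0.5119.
Bypass flow = 0.5119×2510 = 1284.8 tonne/day.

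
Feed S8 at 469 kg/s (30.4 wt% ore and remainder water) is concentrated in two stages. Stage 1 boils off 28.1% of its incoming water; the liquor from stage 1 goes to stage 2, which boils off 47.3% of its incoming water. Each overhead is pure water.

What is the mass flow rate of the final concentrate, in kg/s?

water in feed = 469×0.696 = 326.42 kg/s.
After stage 1: water left = (1−0.281)×326.42 = 234.7; stream total = 377.27 kg/s.
After stage 2: water left = (1−0.473)×234.7 = 123.69; final concentrate = 266.26 kg/s.

266.3 kg/s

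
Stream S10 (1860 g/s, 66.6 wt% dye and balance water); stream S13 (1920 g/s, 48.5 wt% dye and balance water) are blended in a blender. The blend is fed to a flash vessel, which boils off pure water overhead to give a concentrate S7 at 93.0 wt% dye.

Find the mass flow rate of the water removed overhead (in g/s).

1447 g/s

dye entering = 1860×0.666 + 1920×0.485 = 2170 g/s.
All dye reports to S7, so S7 = 2170/0.930 = 2333.3 g/s.
Total feed = 3780 g/s; overhead = 3780 − 2333.3 = 1446.7 g/s.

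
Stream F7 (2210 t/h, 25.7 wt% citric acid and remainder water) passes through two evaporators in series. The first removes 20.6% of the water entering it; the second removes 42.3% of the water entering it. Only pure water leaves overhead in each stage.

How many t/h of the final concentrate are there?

1320 t/h

water in feed = 2210×0.743 = 1642 t/h.
After stage 1: water left = (1−0.206)×1642 = 1303.8; stream total = 1871.7 t/h.
After stage 2: water left = (1−0.423)×1303.8 = 752.28; final concentrate = 1320.2 t/h.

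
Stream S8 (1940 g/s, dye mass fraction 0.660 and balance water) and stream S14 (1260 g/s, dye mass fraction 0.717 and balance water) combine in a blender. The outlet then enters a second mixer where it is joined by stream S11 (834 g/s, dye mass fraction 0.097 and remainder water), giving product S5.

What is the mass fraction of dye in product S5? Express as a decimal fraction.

Overall, product flow = 4034 g/s.
dye in = 1940×0.660 + 1260×0.717 + 834×0.097 = 2264.7 g/s.
dye fraction in S5 = 0.561.

0.561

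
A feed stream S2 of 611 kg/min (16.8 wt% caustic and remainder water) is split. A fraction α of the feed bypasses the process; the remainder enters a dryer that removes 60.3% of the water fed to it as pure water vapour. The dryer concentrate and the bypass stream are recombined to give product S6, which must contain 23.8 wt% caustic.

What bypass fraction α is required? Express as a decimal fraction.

All 611×0.168 = 102.65 kg/min of caustic reaches S6, so S6 = 102.65/0.238 = 431.29 kg/min and vapour = 179.71 kg/min.
The evaporator receives (1−α)·611 of feed at 0.832 water and removes 0.603 of that water:
0.603×0.832×(1−α)×611 = 179.71
(1−α) = 179.71/306.54 = 0.5862;  α = 0.4138.

0.414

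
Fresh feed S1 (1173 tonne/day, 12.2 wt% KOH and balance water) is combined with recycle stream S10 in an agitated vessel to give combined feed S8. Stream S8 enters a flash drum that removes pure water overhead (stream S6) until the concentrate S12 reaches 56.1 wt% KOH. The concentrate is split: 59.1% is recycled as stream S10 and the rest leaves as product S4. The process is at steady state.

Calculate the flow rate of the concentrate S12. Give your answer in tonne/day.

Overall KOH balance (none leaves overhead): KOH in fresh feed = KOH in product, i.e. 1173×0.122 = (1−0.591)·S12·0.561.
S12 = 143.11/(0.561×0.409) = 623.69 tonne/day.

623.7 tonne/day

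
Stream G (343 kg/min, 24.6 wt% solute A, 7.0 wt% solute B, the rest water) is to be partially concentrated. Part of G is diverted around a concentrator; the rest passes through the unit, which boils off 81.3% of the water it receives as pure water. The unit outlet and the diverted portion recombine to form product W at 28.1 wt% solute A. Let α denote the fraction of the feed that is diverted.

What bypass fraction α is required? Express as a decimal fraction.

All 343×0.246 = 84.378 kg/min of solute A reaches W, so W = 84.378/0.281 = 300.28 kg/min and vapour = 42.722 kg/min.
The evaporator receives (1−α)·343 of feed at 0.684 water and removes 0.813 of that water:
0.813×0.684×(1−α)×343 = 42.722
(1−α) = 42.722/190.74 = 0.2240;  α = 0.7760.

0.776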